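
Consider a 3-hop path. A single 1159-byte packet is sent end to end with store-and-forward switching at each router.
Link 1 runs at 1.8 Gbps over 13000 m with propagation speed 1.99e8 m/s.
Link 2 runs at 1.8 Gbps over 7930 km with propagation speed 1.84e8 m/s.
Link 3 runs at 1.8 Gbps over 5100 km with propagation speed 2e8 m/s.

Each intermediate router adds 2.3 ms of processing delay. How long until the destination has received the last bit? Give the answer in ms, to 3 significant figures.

73.3 ms

L = 1159 × 8 = 9272 bits.
Transmission delay per hop = L/R = 9272/1800000000 = 0.00515111 ms; 3 hops → 0.0154533 ms.
Propagation delays (d/s per hop): 0.0653266, 43.0978, 25.5 ms; sum = 68.6632 ms.
Processing at 2 router(s): 2 × 2.3 ms = 4.6 ms.
End-to-end = 73.3 ms.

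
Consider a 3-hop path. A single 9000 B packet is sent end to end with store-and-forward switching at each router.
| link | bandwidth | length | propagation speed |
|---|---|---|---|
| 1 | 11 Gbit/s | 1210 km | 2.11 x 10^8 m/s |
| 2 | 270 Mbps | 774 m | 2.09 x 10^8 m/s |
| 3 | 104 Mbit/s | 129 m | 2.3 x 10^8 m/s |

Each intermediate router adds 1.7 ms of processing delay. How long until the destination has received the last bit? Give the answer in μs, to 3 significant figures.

L = 9000 × 8 = 72000 bits.
Transmission delays (L/R per hop): 6.54545, 266.667, 692.308 μs; sum = 965.52 μs.
Propagation delays (d/s per hop): 5734.6, 3.70335, 0.56087 μs; sum = 5738.86 μs.
Processing at 2 router(s): 2 × 1.7 ms = 3400 μs.
End-to-end = 10100 μs.

10100 μs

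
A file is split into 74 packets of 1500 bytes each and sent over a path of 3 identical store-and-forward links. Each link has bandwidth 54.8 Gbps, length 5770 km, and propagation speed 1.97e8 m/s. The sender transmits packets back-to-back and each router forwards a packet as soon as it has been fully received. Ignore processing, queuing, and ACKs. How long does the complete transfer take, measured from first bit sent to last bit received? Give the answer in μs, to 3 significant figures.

87900 μs

Per-hop transmission t_tx = L/R = 12000/54800000000 = 0.218978 μs.
Per-hop propagation t_prop = 5770000/197000000 = 29289.3 μs.
Pipeline fill: first packet needs 3·t_tx to clear all hops; remaining 73 packets each add one t_tx.
Total = (3+74-1)·t_tx + 3·t_prop = 76·0.218978 + 3·29289.3 = 87900 μs.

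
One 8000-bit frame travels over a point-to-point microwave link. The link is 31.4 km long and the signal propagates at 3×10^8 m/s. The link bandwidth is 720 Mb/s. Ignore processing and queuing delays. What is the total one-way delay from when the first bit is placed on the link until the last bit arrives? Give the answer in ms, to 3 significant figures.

Transmission delay = L/R = 8000 / 720000000 = 0.0111111 ms.
Propagation delay = d/s = 31400 m / 300000000 m/s = 0.104667 ms.
Total = 0.116 ms.

0.116 ms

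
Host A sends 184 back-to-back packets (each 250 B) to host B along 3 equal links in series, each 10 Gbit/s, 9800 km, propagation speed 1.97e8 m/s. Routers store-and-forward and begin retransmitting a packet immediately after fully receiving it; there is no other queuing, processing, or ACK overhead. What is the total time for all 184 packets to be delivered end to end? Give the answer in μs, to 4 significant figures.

149300 μs

Per-hop transmission t_tx = L/R = 2000/10000000000 = 0.2 μs.
Per-hop propagation t_prop = 9800000/197000000 = 49746.2 μs.
Pipeline fill: first packet needs 3·t_tx to clear all hops; remaining 183 packets each add one t_tx.
Total = (3+184-1)·t_tx + 3·t_prop = 186·0.2 + 3·49746.2 = 149300 μs.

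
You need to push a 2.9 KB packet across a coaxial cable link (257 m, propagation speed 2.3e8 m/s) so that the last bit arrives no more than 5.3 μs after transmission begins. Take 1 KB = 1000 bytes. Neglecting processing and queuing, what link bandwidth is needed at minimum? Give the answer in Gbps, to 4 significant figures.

5.547 Gbps

L = 23200 bits.
Propagation delay = 257 / 2.3e+08 = 1.11739 μs.
Transmission budget = 5.3 − 1.11739 = 4.18261 μs.
R ≥ L / t_tx = 23200 bits / 4.18261e-06 s = 5.547 Gbps.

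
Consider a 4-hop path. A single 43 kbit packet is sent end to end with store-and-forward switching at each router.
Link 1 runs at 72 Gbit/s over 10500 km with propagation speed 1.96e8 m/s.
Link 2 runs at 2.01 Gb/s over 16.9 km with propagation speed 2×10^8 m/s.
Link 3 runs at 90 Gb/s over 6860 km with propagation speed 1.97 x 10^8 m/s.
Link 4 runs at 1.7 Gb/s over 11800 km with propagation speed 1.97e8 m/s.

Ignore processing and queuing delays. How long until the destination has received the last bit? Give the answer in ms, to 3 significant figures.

148 ms

L = 43000 bits.
Transmission delays (L/R per hop): 0.000597222, 0.021393, 0.000477778, 0.0252941 ms; sum = 0.0477622 ms.
Propagation delays (d/s per hop): 53.5714, 0.0845, 34.8223, 59.8985 ms; sum = 148.377 ms.
End-to-end = 148 ms.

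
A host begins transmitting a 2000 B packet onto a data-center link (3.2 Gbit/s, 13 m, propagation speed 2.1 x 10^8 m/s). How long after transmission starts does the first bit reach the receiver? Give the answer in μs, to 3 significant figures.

First bit experiences only propagation delay: d/s = 13/210000000 = 0.0619 μs.

0.0619 μs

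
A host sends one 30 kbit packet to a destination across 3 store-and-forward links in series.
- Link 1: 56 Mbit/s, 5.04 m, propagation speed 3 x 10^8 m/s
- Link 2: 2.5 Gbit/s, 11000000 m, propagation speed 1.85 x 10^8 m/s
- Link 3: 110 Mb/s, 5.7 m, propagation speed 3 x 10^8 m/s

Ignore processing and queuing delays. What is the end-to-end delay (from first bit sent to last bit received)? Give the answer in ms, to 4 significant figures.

L = 30000 bits.
Transmission delays (L/R per hop): 0.535714, 0.012, 0.272727 ms; sum = 0.820442 ms.
Propagation delays (d/s per hop): 1.68e-05, 59.4595, 1.9e-05 ms; sum = 59.4595 ms.
End-to-end = 60.28 ms.

60.28 ms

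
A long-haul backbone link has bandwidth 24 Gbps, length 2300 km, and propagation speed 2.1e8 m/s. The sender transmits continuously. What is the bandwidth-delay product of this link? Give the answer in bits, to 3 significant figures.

263000000 bits

Propagation delay = 2300000 / 210000000 = 0.0109524 s.
BDP = R × t_prop = 24000000000 × 0.0109524 = 262857000 bits.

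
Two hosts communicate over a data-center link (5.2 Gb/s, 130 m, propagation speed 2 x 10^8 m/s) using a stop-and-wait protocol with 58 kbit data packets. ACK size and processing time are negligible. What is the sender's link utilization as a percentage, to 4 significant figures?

89.56 %

t_tx = L/R = 58000/5200000000 = 1.11538e-05 s.
t_prop = 130/200000000 = 6.5e-07 s; RTT = 1.3e-06 s.
Cycle = t_tx + RTT = 1.24538e-05 s.
Utilization = t_tx / cycle = 1.11538e-05/1.24538e-05 = 89.56 %.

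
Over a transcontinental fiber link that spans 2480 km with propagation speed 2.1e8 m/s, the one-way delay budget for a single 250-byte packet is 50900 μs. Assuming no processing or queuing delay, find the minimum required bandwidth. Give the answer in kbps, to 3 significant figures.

L = 2000 bits.
Propagation delay = 2480000 / 210000000 = 11809.5 μs.
Transmission budget = 50900 − 11809.5 = 39090.5 μs.
R ≥ L / t_tx = 2000 bits / 0.0390905 s = 51.2 kbps.

51.2 kbps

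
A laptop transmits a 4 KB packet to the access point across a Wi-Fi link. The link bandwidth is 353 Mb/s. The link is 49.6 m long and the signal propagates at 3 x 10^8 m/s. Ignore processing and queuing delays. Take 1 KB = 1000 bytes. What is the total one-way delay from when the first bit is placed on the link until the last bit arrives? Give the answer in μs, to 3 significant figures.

L = 32000 bits.
Transmission delay = L/R = 32000 / 353000000 = 90.6516 μs.
Propagation delay = d/s = 49.6 m / 300000000 m/s = 0.165333 μs.
Total = 90.8 μs.

90.8 μs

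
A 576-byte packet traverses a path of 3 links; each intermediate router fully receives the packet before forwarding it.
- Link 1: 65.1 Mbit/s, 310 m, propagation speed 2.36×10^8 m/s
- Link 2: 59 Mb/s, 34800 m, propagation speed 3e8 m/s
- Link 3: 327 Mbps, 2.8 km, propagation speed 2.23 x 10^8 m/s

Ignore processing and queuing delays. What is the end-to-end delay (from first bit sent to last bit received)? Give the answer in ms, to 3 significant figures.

L = 576 × 8 = 4608 bits.
Transmission delays (L/R per hop): 0.0707834, 0.0781017, 0.0140917 ms; sum = 0.162977 ms.
Propagation delays (d/s per hop): 0.00131356, 0.116, 0.0125561 ms; sum = 0.12987 ms.
End-to-end = 0.293 ms.

0.293 ms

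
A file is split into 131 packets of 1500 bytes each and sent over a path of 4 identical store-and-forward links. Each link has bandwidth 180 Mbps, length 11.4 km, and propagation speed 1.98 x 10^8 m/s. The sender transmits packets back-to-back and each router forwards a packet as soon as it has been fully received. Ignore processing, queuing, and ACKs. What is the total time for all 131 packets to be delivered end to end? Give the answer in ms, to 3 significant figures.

9.16 ms

Per-hop transmission t_tx = L/R = 12000/180000000 = 0.0666667 ms.
Per-hop propagation t_prop = 11400/198000000 = 0.0575758 ms.
Pipeline fill: first packet needs 4·t_tx to clear all hops; remaining 130 packets each add one t_tx.
Total = (4+131-1)·t_tx + 4·t_prop = 134·0.0666667 + 4·0.0575758 = 9.16 ms.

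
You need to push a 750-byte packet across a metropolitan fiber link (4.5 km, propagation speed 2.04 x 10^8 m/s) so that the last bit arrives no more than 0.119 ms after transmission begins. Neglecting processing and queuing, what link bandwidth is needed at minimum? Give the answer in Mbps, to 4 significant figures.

61.89 Mbps

L = 6000 bits.
Propagation delay = 4500 / 204000000 = 0.0220588 ms.
Transmission budget = 0.119 − 0.0220588 = 0.0969412 ms.
R ≥ L / t_tx = 6000 bits / 9.69412e-05 s = 61.89 Mbps.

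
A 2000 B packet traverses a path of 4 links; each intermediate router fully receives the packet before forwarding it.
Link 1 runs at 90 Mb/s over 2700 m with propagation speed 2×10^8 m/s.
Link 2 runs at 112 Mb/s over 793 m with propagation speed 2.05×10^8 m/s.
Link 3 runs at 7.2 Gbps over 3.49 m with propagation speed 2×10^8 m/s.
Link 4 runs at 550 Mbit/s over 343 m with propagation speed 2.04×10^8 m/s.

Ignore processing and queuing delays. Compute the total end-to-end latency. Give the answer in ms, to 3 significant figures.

L = 2000 × 8 = 16000 bits.
Transmission delays (L/R per hop): 0.177778, 0.142857, 0.00222222, 0.0290909 ms; sum = 0.351948 ms.
Propagation delays (d/s per hop): 0.0135, 0.00386829, 1.745e-05, 0.00168137 ms; sum = 0.0190671 ms.
End-to-end = 0.371 ms.

0.371 ms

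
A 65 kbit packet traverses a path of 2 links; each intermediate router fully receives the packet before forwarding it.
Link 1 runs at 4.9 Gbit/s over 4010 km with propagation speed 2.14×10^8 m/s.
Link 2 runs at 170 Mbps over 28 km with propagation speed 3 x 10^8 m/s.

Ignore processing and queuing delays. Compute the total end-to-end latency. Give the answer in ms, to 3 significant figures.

19.2 ms

L = 65000 bits.
Transmission delays (L/R per hop): 0.0132653, 0.382353 ms; sum = 0.395618 ms.
Propagation delays (d/s per hop): 18.7383, 0.0933333 ms; sum = 18.8317 ms.
End-to-end = 19.2 ms.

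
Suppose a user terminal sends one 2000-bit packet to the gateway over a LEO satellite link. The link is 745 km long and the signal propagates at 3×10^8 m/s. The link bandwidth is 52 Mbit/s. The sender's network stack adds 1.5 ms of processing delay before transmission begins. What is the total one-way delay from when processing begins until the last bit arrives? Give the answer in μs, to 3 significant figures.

Transmission delay = L/R = 2000 / 52000000 = 38.4615 μs.
Propagation delay = d/s = 745000 m / 300000000 m/s = 2483.33 μs.
Plus processing delay 1.5 ms = 1500 μs.
Total = 4020 μs.

4020 μs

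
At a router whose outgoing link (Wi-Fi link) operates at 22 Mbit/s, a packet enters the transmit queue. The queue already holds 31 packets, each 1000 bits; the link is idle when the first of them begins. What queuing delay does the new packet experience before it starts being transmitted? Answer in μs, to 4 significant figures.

1409 μs

Each queued packet: L/R = 1000/22000000 = 45.4545 μs.
31 queued → 1409.09 μs.
Queuing delay = 1409 μs.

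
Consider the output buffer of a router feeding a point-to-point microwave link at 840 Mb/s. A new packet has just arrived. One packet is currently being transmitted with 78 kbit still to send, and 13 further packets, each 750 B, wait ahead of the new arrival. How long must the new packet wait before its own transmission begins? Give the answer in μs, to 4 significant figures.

Each queued packet: L/R = 6000/840000000 = 7.14286 μs.
13 queued → 92.8571 μs.
Plus remaining 78000 bits of current packet: 92.8571 μs.
Queuing delay = 185.7 μs.

185.7 μs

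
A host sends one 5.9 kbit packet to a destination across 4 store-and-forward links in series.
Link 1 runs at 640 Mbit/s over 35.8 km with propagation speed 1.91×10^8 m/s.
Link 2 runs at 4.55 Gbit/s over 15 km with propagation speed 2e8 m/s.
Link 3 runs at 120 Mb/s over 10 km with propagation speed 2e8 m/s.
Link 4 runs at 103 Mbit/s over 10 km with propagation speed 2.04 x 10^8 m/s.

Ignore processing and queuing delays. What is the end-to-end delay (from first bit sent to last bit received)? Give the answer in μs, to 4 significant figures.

L = 5900 bits.
Transmission delays (L/R per hop): 9.21875, 1.2967, 49.1667, 57.2816 μs; sum = 116.964 μs.
Propagation delays (d/s per hop): 187.435, 75, 50, 49.0196 μs; sum = 361.454 μs.
End-to-end = 478.4 μs.

478.4 μs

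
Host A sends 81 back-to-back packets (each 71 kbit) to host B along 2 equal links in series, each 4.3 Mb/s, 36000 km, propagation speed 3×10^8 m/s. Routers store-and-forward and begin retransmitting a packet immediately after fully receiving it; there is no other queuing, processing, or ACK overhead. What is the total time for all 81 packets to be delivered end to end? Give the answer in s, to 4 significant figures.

1.594 s

Per-hop transmission t_tx = L/R = 71000/4300000 = 0.0165116 s.
Per-hop propagation t_prop = 36000000/300000000 = 0.12 s.
Pipeline fill: first packet needs 2·t_tx to clear all hops; remaining 80 packets each add one t_tx.
Total = (2+81-1)·t_tx + 2·t_prop = 82·0.0165116 + 2·0.12 = 1.594 s.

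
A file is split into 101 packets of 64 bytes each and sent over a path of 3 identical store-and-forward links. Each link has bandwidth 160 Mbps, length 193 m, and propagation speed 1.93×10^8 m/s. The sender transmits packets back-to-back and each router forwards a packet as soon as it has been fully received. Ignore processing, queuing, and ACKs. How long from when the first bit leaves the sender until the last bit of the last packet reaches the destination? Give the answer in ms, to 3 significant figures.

Per-hop transmission t_tx = L/R = 512/160000000 = 0.0032 ms.
Per-hop propagation t_prop = 193/193000000 = 0.001 ms.
Pipeline fill: first packet needs 3·t_tx to clear all hops; remaining 100 packets each add one t_tx.
Total = (3+101-1)·t_tx + 3·t_prop = 103·0.0032 + 3·0.001 = 0.333 ms.

0.333 ms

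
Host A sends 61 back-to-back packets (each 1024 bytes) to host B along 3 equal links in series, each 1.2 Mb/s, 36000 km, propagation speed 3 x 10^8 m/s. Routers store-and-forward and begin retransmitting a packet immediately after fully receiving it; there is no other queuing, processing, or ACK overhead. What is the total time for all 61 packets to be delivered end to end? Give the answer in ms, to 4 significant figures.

Per-hop transmission t_tx = L/R = 8192/1200000 = 6.82667 ms.
Per-hop propagation t_prop = 36000000/300000000 = 120 ms.
Pipeline fill: first packet needs 3·t_tx to clear all hops; remaining 60 packets each add one t_tx.
Total = (3+61-1)·t_tx + 3·t_prop = 63·6.82667 + 3·120 = 790.1 ms.

790.1 ms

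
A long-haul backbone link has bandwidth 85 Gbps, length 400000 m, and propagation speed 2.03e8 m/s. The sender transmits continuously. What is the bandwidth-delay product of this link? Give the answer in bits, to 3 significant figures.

Propagation delay = 400000 / 2.03e+08 = 0.00197044 s.
BDP = R × t_prop = 85000000000 × 0.00197044 = 167488000 bits.

167000000 bits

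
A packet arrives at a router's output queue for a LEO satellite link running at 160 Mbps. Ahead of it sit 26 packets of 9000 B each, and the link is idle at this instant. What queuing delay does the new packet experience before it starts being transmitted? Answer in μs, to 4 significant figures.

11700 μs

Each queued packet: L/R = 72000/160000000 = 450 μs.
26 queued → 11700 μs.
Queuing delay = 11700 μs.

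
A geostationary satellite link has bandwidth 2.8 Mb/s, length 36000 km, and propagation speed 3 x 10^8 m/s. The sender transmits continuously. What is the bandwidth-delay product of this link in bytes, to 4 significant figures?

42000 bytes

Propagation delay = 36000000 / 300000000 = 0.12 s.
BDP = R × t_prop = 2800000 × 0.12 = 336000 bits.
In bytes: 336000/8 = 42000 bytes.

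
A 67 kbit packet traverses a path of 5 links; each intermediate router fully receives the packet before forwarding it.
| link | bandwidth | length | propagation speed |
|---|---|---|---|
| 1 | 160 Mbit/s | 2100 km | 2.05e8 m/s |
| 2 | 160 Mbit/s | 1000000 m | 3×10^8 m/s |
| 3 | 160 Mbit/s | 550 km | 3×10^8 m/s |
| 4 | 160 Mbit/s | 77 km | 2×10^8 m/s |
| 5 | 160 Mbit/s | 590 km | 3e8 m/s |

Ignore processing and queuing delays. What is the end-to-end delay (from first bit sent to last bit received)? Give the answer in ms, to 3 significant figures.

L = 67000 bits.
Transmission delay per hop = L/R = 67000/160000000 = 0.41875 ms; 5 hops → 2.09375 ms.
Propagation delays (d/s per hop): 10.2439, 3.33333, 1.83333, 0.385, 1.96667 ms; sum = 17.7622 ms.
End-to-end = 19.9 ms.

19.9 ms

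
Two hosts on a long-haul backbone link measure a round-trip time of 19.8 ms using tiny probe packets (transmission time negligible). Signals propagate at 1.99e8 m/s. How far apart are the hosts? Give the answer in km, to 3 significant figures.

1970 km

One-way propagation = RTT/2 = 9.9 ms.
d = s × t = 199000000 × 0.0099 = 1970 km.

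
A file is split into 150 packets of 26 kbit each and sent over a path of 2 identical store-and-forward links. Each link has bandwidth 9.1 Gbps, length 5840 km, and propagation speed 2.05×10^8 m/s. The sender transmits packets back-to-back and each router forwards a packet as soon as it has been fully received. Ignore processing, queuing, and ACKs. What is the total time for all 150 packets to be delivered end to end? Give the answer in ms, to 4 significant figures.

Per-hop transmission t_tx = L/R = 26000/9100000000 = 0.00285714 ms.
Per-hop propagation t_prop = 5840000/2.05e+08 = 28.4878 ms.
Pipeline fill: first packet needs 2·t_tx to clear all hops; remaining 149 packets each add one t_tx.
Total = (2+150-1)·t_tx + 2·t_prop = 151·0.00285714 + 2·28.4878 = 57.41 ms.

57.41 ms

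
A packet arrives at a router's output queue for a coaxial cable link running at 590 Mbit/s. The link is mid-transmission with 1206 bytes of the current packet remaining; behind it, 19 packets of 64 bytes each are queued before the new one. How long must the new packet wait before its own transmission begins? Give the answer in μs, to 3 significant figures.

32.8 μs

Each queued packet: L/R = 512/590000000 = 0.867797 μs.
19 queued → 16.4881 μs.
Plus remaining 9648 bits of current packet: 16.3525 μs.
Queuing delay = 32.8 μs.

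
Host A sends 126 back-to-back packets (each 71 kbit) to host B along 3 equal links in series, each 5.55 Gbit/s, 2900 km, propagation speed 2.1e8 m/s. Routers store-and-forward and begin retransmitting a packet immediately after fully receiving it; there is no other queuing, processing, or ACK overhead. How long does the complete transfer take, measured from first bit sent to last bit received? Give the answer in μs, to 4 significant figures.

Per-hop transmission t_tx = L/R = 71000/5550000000 = 12.7928 μs.
Per-hop propagation t_prop = 2900000/210000000 = 13809.5 μs.
Pipeline fill: first packet needs 3·t_tx to clear all hops; remaining 125 packets each add one t_tx.
Total = (3+126-1)·t_tx + 3·t_prop = 128·12.7928 + 3·13809.5 = 43070 μs.

43070 μs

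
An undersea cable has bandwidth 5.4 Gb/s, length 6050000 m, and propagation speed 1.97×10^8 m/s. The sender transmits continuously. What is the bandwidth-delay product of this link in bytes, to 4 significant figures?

20730000 bytes

Propagation delay = 6050000 / 197000000 = 0.0307107 s.
BDP = R × t_prop = 5400000000 × 0.0307107 = 165838000 bits.
In bytes: 165838000/8 = 20730000 bytes.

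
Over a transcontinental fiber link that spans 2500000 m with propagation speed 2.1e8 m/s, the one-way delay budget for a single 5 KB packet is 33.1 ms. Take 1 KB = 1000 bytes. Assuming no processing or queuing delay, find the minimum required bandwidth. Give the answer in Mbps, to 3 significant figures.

L = 40000 bits.
Propagation delay = 2500000 / 210000000 = 11.9048 ms.
Transmission budget = 33.1 − 11.9048 = 21.1952 ms.
R ≥ L / t_tx = 40000 bits / 0.0211952 s = 1.89 Mbps.

1.89 Mbps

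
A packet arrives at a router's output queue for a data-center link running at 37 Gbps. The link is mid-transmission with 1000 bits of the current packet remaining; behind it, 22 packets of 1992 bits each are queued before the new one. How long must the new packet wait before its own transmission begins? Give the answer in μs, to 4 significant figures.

1.211 μs

Each queued packet: L/R = 1992/37000000000 = 0.0538378 μs.
22 queued → 1.18443 μs.
Plus remaining 1000 bits of current packet: 0.027027 μs.
Queuing delay = 1.211 μs.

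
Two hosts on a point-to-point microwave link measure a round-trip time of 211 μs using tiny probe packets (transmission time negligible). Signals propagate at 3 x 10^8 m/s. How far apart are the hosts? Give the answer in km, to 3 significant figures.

One-way propagation = RTT/2 = 105.5 μs.
d = s × t = 300000000 × 0.0001055 = 31.7 km.

31.7 km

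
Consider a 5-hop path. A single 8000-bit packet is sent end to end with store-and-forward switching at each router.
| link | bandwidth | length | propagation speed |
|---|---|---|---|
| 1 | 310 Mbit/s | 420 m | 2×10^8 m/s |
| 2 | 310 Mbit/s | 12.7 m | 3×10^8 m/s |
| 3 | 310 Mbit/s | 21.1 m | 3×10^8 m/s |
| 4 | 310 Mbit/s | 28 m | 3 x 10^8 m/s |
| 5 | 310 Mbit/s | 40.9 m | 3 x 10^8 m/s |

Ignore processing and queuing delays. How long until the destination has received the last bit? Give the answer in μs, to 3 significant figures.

131 μs

Transmission delay per hop = L/R = 8000/310000000 = 25.8065 μs; 5 hops → 129.032 μs.
Propagation delays (d/s per hop): 2.1, 0.0423333, 0.0703333, 0.0933333, 0.136333 μs; sum = 2.44233 μs.
End-to-end = 131 μs.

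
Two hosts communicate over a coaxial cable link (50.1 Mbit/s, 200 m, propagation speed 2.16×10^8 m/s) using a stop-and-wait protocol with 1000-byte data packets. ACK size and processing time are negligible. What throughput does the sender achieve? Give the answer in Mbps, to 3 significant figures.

t_tx = L/R = 8000/50100000 = 0.000159681 s.
t_prop = 200/216000000 = 9.25926e-07 s; RTT = 1.85185e-06 s.
Cycle = t_tx + RTT = 0.000161532 s.
Throughput = L / cycle = 8000 / 0.000161532 = 49.5 Mbps.

49.5 Mbps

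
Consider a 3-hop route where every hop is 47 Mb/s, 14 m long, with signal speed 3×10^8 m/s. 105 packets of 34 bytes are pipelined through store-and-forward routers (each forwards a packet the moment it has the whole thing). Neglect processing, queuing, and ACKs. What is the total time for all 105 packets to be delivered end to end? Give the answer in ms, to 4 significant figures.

Per-hop transmission t_tx = L/R = 272/47000000 = 0.00578723 ms.
Per-hop propagation t_prop = 14/300000000 = 4.66667e-05 ms.
Pipeline fill: first packet needs 3·t_tx to clear all hops; remaining 104 packets each add one t_tx.
Total = (3+105-1)·t_tx + 3·t_prop = 107·0.00578723 + 3·4.66667e-05 = 0.6194 ms.

0.6194 ms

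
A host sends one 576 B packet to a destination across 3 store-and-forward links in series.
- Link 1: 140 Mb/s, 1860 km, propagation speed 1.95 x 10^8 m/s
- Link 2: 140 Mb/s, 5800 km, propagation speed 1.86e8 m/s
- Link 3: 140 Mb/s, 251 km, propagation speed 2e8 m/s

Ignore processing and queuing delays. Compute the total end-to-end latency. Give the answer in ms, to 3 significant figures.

L = 576 × 8 = 4608 bits.
Transmission delay per hop = L/R = 4608/140000000 = 0.0329143 ms; 3 hops → 0.0987429 ms.
Propagation delays (d/s per hop): 9.53846, 31.1828, 1.255 ms; sum = 41.9763 ms.
End-to-end = 42.1 ms.

42.1 ms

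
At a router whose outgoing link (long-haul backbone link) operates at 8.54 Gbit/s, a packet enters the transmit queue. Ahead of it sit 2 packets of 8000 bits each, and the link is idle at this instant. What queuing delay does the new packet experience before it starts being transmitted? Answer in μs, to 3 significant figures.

Each queued packet: L/R = 8000/8.54e+09 = 0.936768 μs.
2 queued → 1.87354 μs.
Queuing delay = 1.87 μs.

1.87 μs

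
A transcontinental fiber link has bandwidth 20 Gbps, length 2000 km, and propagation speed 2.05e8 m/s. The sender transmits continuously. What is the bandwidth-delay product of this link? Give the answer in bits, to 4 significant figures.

Propagation delay = 2000000 / 2.05e+08 = 0.0097561 s.
BDP = R × t_prop = 20000000000 × 0.0097561 = 195122000 bits.

195100000 bits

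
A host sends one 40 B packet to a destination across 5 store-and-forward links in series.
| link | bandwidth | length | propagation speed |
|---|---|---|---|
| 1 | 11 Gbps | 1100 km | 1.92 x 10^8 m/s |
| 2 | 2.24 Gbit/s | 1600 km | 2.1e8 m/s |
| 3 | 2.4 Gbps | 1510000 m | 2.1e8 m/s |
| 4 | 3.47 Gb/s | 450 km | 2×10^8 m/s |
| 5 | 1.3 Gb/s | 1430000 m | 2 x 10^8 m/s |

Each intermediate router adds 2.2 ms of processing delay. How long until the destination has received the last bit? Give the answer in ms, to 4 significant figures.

L = 40 × 8 = 320 bits.
Transmission delays (L/R per hop): 2.90909e-05, 0.000142857, 0.000133333, 9.2219e-05, 0.000246154 ms; sum = 0.000643654 ms.
Propagation delays (d/s per hop): 5.72917, 7.61905, 7.19048, 2.25, 7.15 ms; sum = 29.9387 ms.
Processing at 4 router(s): 4 × 2.2 ms = 8.8 ms.
End-to-end = 38.74 ms.

38.74 ms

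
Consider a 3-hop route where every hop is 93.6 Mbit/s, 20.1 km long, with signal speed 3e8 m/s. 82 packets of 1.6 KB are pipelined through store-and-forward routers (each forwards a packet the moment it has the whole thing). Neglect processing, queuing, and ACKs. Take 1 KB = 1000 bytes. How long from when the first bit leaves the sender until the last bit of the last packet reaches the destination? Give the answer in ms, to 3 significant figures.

Per-hop transmission t_tx = L/R = 12800/93600000 = 0.136752 ms.
Per-hop propagation t_prop = 20100/300000000 = 0.067 ms.
Pipeline fill: first packet needs 3·t_tx to clear all hops; remaining 81 packets each add one t_tx.
Total = (3+82-1)·t_tx + 3·t_prop = 84·0.136752 + 3·0.067 = 11.7 ms.

11.7 ms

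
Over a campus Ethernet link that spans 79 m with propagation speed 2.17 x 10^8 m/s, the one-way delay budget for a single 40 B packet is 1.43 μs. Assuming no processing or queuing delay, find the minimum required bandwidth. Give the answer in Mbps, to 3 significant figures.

L = 320 bits.
Propagation delay = 79 / 217000000 = 0.364055 μs.
Transmission budget = 1.43 − 0.364055 = 1.06594 μs.
R ≥ L / t_tx = 320 bits / 1.06594e-06 s = 300 Mbps.

300 Mbps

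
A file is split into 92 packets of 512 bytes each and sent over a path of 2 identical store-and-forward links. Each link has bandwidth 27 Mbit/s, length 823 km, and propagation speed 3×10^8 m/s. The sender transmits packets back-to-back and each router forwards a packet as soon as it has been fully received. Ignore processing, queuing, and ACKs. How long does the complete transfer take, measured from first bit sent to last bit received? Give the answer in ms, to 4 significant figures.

19.60 ms

Per-hop transmission t_tx = L/R = 4096/27000000 = 0.151704 ms.
Per-hop propagation t_prop = 823000/300000000 = 2.74333 ms.
Pipeline fill: first packet needs 2·t_tx to clear all hops; remaining 91 packets each add one t_tx.
Total = (2+92-1)·t_tx + 2·t_prop = 93·0.151704 + 2·2.74333 = 19.60 ms.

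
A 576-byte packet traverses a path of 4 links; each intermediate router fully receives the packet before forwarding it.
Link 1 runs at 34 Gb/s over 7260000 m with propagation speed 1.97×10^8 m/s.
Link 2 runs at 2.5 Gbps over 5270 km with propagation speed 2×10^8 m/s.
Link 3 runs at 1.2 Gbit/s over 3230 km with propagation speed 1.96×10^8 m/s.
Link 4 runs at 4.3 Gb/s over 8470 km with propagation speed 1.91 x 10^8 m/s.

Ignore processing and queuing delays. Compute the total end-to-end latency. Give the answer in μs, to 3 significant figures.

L = 576 × 8 = 4608 bits.
Transmission delays (L/R per hop): 0.135529, 1.8432, 3.84, 1.07163 μs; sum = 6.89036 μs.
Propagation delays (d/s per hop): 36852.8, 26350, 16479.6, 44345.5 μs; sum = 124028 μs.
End-to-end = 124000 μs.

124000 μs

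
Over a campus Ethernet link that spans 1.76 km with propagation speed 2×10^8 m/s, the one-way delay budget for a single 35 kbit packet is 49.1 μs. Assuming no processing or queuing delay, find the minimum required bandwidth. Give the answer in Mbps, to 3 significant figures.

868 Mbps

Propagation delay = 1760 / 200000000 = 8.8 μs.
Transmission budget = 49.1 − 8.8 = 40.3 μs.
R ≥ L / t_tx = 35000 bits / 4.03e-05 s = 868 Mbps.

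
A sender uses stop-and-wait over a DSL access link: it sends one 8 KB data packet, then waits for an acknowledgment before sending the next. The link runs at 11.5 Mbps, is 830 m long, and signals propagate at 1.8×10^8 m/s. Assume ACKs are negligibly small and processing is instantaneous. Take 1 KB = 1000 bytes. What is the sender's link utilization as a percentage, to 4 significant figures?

t_tx = L/R = 64000/11500000 = 0.00556522 s.
t_prop = 830/180000000 = 4.61111e-06 s; RTT = 9.22222e-06 s.
Cycle = t_tx + RTT = 0.00557444 s.
Utilization = t_tx / cycle = 0.00556522/0.00557444 = 99.83 %.

99.83 %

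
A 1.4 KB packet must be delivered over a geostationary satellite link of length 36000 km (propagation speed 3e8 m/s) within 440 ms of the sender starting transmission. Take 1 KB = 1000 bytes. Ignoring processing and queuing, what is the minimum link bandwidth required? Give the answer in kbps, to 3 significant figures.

35.0 kbps

L = 11200 bits.
Propagation delay = 36000000 / 300000000 = 120 ms.
Transmission budget = 440 − 120 = 320 ms.
R ≥ L / t_tx = 11200 bits / 0.32 s = 35.0 kbps.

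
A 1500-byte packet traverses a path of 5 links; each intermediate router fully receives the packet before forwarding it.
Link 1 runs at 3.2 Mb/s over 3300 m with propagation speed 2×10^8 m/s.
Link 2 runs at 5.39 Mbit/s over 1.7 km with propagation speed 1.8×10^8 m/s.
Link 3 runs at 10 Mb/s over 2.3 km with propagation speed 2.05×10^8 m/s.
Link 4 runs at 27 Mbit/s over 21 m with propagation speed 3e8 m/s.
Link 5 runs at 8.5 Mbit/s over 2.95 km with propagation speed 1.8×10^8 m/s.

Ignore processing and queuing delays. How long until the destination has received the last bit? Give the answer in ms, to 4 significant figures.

L = 1500 × 8 = 12000 bits.
Transmission delays (L/R per hop): 3.75, 2.22635, 1.2, 0.444444, 1.41176 ms; sum = 9.03255 ms.
Propagation delays (d/s per hop): 0.0165, 0.00944444, 0.0112195, 7e-05, 0.0163889 ms; sum = 0.0536228 ms.
End-to-end = 9.086 ms.

9.086 ms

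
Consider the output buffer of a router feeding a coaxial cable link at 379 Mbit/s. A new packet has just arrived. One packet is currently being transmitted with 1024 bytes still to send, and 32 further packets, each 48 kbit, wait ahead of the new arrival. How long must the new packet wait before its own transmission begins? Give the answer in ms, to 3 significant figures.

Each queued packet: L/R = 48000/379000000 = 0.126649 ms.
32 queued → 4.05277 ms.
Plus remaining 8192 bits of current packet: 0.0216148 ms.
Queuing delay = 4.07 ms.

4.07 ms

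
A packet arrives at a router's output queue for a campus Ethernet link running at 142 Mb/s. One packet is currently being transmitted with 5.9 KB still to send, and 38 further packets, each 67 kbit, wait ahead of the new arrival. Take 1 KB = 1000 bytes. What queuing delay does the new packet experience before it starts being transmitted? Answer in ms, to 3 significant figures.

18.3 ms

Each queued packet: L/R = 67000/142000000 = 0.471831 ms.
38 queued → 17.9296 ms.
Plus remaining 47200 bits of current packet: 0.332394 ms.
Queuing delay = 18.3 ms.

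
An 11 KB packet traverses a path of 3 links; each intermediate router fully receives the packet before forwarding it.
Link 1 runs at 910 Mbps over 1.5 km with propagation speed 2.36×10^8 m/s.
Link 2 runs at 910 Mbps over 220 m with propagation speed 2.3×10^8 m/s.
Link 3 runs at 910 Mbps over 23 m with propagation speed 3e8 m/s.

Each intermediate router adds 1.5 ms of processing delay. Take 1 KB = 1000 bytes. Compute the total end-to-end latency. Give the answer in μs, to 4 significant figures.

3297 μs

L = 88000 bits.
Transmission delay per hop = L/R = 88000/910000000 = 96.7033 μs; 3 hops → 290.11 μs.
Propagation delays (d/s per hop): 6.35593, 0.956522, 0.0766667 μs; sum = 7.38912 μs.
Processing at 2 router(s): 2 × 1.5 ms = 3000 μs.
End-to-end = 3297 μs.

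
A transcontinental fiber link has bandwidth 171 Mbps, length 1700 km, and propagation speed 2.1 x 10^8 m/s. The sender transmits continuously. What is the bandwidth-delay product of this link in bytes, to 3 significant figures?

Propagation delay = 1700000 / 210000000 = 0.00809524 s.
BDP = R × t_prop = 171000000 × 0.00809524 = 1384290 bits.
In bytes: 1384290/8 = 173000 bytes.

173000 bytes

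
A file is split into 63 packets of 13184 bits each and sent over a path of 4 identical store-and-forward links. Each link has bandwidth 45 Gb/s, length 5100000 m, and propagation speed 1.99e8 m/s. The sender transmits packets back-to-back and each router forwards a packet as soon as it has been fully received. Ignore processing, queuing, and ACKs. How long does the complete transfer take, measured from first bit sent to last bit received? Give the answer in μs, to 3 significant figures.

Per-hop transmission t_tx = L/R = 13184/45000000000 = 0.292978 μs.
Per-hop propagation t_prop = 5100000/199000000 = 25628.1 μs.
Pipeline fill: first packet needs 4·t_tx to clear all hops; remaining 62 packets each add one t_tx.
Total = (4+63-1)·t_tx + 4·t_prop = 66·0.292978 + 4·25628.1 = 103000 μs.

103000 μs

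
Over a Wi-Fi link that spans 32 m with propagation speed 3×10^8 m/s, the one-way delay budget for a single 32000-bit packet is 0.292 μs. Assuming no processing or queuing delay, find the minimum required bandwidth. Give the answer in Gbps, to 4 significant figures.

172.7 Gbps

Propagation delay = 32 / 300000000 = 0.106667 μs.
Transmission budget = 0.292 − 0.106667 = 0.185333 μs.
R ≥ L / t_tx = 32000 bits / 1.85333e-07 s = 172.7 Gbps.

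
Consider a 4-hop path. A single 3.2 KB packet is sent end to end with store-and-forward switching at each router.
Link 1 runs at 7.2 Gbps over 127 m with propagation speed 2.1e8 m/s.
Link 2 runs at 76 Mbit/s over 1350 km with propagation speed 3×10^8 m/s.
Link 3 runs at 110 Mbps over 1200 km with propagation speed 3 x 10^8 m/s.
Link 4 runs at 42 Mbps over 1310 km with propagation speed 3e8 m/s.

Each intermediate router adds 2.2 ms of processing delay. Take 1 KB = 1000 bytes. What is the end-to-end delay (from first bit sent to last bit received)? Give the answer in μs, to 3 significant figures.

L = 25600 bits.
Transmission delays (L/R per hop): 3.55556, 336.842, 232.727, 609.524 μs; sum = 1182.65 μs.
Propagation delays (d/s per hop): 0.604762, 4500, 4000, 4366.67 μs; sum = 12867.3 μs.
Processing at 3 router(s): 3 × 2.2 ms = 6600 μs.
End-to-end = 20600 μs.

20600 μs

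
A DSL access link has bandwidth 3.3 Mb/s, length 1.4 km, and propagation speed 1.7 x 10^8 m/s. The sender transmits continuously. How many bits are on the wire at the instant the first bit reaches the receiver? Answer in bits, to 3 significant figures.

27.2 bits

Propagation delay = 1400 / 170000000 = 8.23529e-06 s.
BDP = R × t_prop = 3300000 × 8.23529e-06 = 27.1765 bits.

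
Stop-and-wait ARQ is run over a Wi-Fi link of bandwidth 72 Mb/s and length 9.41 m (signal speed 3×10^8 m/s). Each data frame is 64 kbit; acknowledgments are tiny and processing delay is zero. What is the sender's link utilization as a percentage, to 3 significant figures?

100 %

t_tx = L/R = 64000/72000000 = 0.000888889 s.
t_prop = 9.41/300000000 = 3.13667e-08 s; RTT = 6.27333e-08 s.
Cycle = t_tx + RTT = 0.000888952 s.
Utilization = t_tx / cycle = 0.000888889/0.000888952 = 100 %.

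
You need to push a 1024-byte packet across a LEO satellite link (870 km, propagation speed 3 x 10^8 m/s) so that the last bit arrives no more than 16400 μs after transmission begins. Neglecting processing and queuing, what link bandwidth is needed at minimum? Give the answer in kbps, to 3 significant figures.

607 kbps

L = 8192 bits.
Propagation delay = 870000 / 300000000 = 2900 μs.
Transmission budget = 16400 − 2900 = 13500 μs.
R ≥ L / t_tx = 8192 bits / 0.0135 s = 607 kbps.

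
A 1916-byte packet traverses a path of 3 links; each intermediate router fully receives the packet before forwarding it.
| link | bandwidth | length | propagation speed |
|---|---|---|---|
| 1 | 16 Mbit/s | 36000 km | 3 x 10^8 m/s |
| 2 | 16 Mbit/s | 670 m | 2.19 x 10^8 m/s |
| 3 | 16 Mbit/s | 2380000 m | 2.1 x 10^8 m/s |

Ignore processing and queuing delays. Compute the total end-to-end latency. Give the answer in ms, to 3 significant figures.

L = 1916 × 8 = 15328 bits.
Transmission delay per hop = L/R = 15328/16000000 = 0.958 ms; 3 hops → 2.874 ms.
Propagation delays (d/s per hop): 120, 0.00305936, 11.3333 ms; sum = 131.336 ms.
End-to-end = 134 ms.

134 ms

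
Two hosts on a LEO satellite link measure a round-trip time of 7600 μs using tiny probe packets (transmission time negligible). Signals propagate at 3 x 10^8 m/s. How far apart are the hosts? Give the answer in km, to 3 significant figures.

One-way propagation = RTT/2 = 3800 μs.
d = s × t = 300000000 × 0.0038 = 1140 km.

1140 km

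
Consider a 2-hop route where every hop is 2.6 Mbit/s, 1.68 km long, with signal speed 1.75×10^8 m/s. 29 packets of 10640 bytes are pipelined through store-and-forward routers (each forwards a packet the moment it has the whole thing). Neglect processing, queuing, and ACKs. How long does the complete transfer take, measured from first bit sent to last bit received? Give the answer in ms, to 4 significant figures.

Per-hop transmission t_tx = L/R = 85120/2600000 = 32.7385 ms.
Per-hop propagation t_prop = 1680/175000000 = 0.0096 ms.
Pipeline fill: first packet needs 2·t_tx to clear all hops; remaining 28 packets each add one t_tx.
Total = (2+29-1)·t_tx + 2·t_prop = 30·32.7385 + 2·0.0096 = 982.2 ms.

982.2 ms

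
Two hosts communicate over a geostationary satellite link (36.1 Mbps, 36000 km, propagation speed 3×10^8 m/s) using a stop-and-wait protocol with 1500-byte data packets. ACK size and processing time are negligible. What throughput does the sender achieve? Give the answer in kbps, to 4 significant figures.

49.93 kbps

t_tx = L/R = 12000/36100000 = 0.00033241 s.
t_prop = 36000000/300000000 = 0.12 s; RTT = 0.24 s.
Cycle = t_tx + RTT = 0.240332 s.
Throughput = L / cycle = 12000 / 0.240332 = 49.93 kbps.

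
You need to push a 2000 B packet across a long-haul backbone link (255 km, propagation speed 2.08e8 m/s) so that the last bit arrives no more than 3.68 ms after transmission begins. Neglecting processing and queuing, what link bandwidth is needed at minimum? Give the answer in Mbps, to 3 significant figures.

L = 16000 bits.
Propagation delay = 255000 / 208000000 = 1.22596 ms.
Transmission budget = 3.68 − 1.22596 = 2.45404 ms.
R ≥ L / t_tx = 16000 bits / 0.00245404 s = 6.52 Mbps.

6.52 Mbps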